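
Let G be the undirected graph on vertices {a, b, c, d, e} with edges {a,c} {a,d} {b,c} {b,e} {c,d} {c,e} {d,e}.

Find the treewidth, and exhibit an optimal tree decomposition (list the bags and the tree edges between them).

Treewidth 2.
One optimal decomposition is:
Bags: B1 = {c, d, e}  B2 = {b, c, e}  B3 = {a, c, d}
Tree: B1–B2, B1–B3

Every bag has size at most 3, so the width is 3 − 1 = 2 and tw(G) ≤ 2. On the other hand G contains the 3-clique {c, d, e}. A clique must lie in a single bag of any decomposition, so no decomposition can have width below 2. Therefore the treewidth is 2.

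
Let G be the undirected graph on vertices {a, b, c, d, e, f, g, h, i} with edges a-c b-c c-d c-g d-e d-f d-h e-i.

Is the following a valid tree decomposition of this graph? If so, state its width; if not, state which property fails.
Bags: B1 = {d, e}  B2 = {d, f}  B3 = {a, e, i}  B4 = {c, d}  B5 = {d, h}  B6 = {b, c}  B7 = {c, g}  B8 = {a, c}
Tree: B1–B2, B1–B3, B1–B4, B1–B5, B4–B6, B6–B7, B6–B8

A tree decomposition must satisfy three properties: every vertex lies in some bag; for every edge, both endpoints lie together in some bag; and for every vertex, the bags containing it form a connected subtree. Here bags containing vertex a are not connected in the tree, so the decomposition is invalid.

No — bags containing vertex a are not connected in the tree.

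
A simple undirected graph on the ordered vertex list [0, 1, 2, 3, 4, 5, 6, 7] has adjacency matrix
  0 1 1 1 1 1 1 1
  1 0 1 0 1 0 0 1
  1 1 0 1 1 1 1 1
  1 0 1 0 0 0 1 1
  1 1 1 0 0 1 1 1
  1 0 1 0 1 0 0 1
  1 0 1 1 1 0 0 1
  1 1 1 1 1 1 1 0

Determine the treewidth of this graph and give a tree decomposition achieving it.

Treewidth 4.
One optimal decomposition is:
Bags: B1 = {0, 2, 4, 5, 7}  B2 = {0, 1, 2, 4, 7}  B3 = {0, 2, 4, 6, 7}  B4 = {0, 2, 3, 6, 7}
Tree: B1–B2, B2–B3, B3–B4

The largest bag has 5 vertices, giving width 4; this decomposition certifies tw(G) ≤ 4. On the other hand G contains the 5-clique {0, 2, 3, 6, 7}. A clique must lie in a single bag of any decomposition, so no decomposition can have width below 4. The upper and lower bounds meet at 4, so that is the treewidth.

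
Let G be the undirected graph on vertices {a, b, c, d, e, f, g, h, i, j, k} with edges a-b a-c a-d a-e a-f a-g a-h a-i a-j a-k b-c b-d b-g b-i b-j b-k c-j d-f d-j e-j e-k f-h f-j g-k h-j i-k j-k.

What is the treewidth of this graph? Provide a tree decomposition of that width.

Treewidth 3.
One such decomposition:
Bags: B1 = {a, b, d, j}  B2 = {a, b, j, k}  B3 = {a, d, f, j}  B4 = {a, f, h, j}  B5 = {a, b, c, j}  B6 = {a, e, j, k}  B7 = {a, b, i, k}  B8 = {a, b, g, k}
Tree: B1–B2, B1–B3, B3–B4, B1–B5, B2–B6, B2–B7, B2–B8

The largest bag has 4 vertices, giving width 3; this decomposition certifies tw(G) ≤ 3. Conversely, {a, b, g, k} is a clique of size 4, and the vertices of any clique must share a bag in every tree decomposition; so some bag has ≥ 4 vertices and tw(G) ≥ 3. Therefore the treewidth is 3.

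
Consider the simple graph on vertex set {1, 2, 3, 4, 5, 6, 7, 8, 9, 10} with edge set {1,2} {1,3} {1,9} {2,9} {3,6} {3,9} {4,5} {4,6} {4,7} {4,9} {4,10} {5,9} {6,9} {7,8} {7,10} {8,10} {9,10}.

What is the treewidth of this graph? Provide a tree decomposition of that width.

The largest bag has 3 vertices, giving width 2; this decomposition certifies tw(G) ≤ 2. For the lower bound, the 3 vertices {7, 8, 10} are pairwise adjacent, and any tree decomposition puts a clique entirely inside one bag — forcing width ≥ 2. Hence tw(G) = 2 exactly.

Treewidth 2.
Bags: B1 = {3, 6, 9}  B2 = {4, 6, 9}  B3 = {4, 9, 10}  B4 = {4, 7, 10}  B5 = {1, 3, 9}  B6 = {1, 2, 9}  B7 = {7, 8, 10}  B8 = {4, 5, 9}
Tree: B1–B2, B2–B3, B3–B4, B1–B5, B5–B6, B4–B7, B3–B8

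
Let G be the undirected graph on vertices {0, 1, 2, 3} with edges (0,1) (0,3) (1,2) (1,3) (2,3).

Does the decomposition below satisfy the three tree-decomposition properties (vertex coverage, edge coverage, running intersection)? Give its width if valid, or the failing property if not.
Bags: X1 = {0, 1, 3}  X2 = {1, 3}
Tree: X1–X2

No — vertex 2 appears in no bag.

A tree decomposition must satisfy three properties: every vertex lies in some bag; for every edge, both endpoints lie together in some bag; and for every vertex, the bags containing it form a connected subtree. Here vertex 2 appears in no bag, so the decomposition is invalid.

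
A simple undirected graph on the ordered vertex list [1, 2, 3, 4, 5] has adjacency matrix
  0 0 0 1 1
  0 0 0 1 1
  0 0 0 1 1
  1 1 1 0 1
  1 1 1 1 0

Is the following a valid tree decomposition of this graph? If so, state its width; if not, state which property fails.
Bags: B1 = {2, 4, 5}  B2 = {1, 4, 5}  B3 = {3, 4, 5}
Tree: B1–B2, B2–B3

Yes; width 2.

Vertex coverage: the bags together contain {1, 2, 3, 4, 5}, the full vertex set. Edge coverage: each edge of G has both endpoints in at least one bag. Running intersection: for every vertex, the bags containing it form a connected subtree. All three properties hold, so this is a valid tree decomposition of width max|bag| − 1 = 2, and hence tw(G) ≤ 2.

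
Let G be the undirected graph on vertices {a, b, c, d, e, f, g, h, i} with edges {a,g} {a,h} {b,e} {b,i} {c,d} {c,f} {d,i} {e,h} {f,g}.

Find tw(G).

2

A width-2 tree decomposition is:
Bags: B1 = {a, f, g}  B2 = {a, c, f}  B3 = {a, c, d}  B4 = {a, d, i}  B5 = {a, b, i}  B6 = {a, b, e}  B7 = {a, e, h}
Tree: B1–B2, B2–B3, B3–B4, B4–B5, B5–B6, B6–B7
Each bag holds 3 vertices, so the decomposition has width 2, which upper-bounds the treewidth. The edges a–g–f–c–d–i–b–e–h–a form a cycle, so G is not a tree and its treewidth is at least 2. Combining the bounds, tw(G) = 2.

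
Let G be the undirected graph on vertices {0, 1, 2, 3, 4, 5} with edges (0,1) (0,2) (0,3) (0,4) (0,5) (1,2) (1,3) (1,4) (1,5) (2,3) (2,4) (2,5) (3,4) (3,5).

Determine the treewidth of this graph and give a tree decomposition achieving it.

Treewidth 4.
Bags: B1 = {0, 1, 2, 3, 5}  B2 = {0, 1, 2, 3, 4}
Tree: B1–B2

Every bag has size at most 5, so the width is 5 − 1 = 4 and tw(G) ≤ 4. On the other hand G contains the 5-clique {0, 1, 2, 3, 4}. A clique must lie in a single bag of any decomposition, so no decomposition can have width below 4. The upper and lower bounds meet at 4, so that is the treewidth.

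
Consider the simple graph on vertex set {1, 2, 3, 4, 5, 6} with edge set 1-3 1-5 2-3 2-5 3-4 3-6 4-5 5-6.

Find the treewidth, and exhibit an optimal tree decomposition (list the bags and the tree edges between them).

Treewidth 2.
One such decomposition:
Bags: B1 = {1, 3, 5}  B2 = {2, 3, 5}  B3 = {3, 4, 5}  B4 = {3, 5, 6}
Tree: B1–B2, B2–B3, B3–B4

Every bag has size at most 3, so the width is 3 − 1 = 2 and tw(G) ≤ 2. For the lower bound, G contains the cycle 1–5–2–3–1, so G is not a forest; only forests have treewidth ≤ 1, hence tw(G) ≥ 2. Hence tw(G) = 2 exactly.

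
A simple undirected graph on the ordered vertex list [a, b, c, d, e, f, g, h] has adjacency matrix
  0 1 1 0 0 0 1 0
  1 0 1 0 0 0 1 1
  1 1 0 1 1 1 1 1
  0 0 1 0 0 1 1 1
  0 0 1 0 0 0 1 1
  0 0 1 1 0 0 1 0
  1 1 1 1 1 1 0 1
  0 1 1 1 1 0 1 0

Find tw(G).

3

A width-3 tree decomposition is:
Bags: B1 = {c, e, g, h}  B2 = {b, c, g, h}  B3 = {c, d, g, h}  B4 = {a, b, c, g}  B5 = {c, d, f, g}
Tree: B1–B2, B1–B3, B2–B4, B3–B5
Every bag has size at most 4, so the width is 4 − 1 = 3 and tw(G) ≤ 3. Conversely, {a, b, c, g} is a clique of size 4, and the vertices of any clique must share a bag in every tree decomposition; so some bag has ≥ 4 vertices and tw(G) ≥ 3. Combining the bounds, tw(G) = 3.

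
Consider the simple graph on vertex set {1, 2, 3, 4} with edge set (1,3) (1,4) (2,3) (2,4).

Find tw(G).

2

A width-2 tree decomposition is:
Bags: B1 = {1, 2, 3}  B2 = {1, 2, 4}
Tree: B1–B2
Every bag has size at most 3, so the width is 3 − 1 = 2 and tw(G) ≤ 2. Since 2–3–1–4–2 is a cycle in G, G is not acyclic. Forests are exactly the graphs of treewidth ≤ 1, so tw(G) ≥ 2. The upper and lower bounds meet at 2, so that is the treewidth.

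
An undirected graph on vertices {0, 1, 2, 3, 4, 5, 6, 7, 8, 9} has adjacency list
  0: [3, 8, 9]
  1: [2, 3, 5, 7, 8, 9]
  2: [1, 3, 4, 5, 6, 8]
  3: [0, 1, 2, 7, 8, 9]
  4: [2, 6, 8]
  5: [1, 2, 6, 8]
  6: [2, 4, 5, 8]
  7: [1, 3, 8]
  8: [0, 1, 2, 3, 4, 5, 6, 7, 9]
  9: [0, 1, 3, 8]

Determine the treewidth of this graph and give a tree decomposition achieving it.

Each bag holds 4 vertices, so the decomposition has width 3, which upper-bounds the treewidth. Conversely, {0, 3, 8, 9} is a clique of size 4, and the vertices of any clique must share a bag in every tree decomposition; so some bag has ≥ 4 vertices and tw(G) ≥ 3. Combining the bounds, tw(G) = 3.

Treewidth 3.
One optimal decomposition is:
Bags: B1 = {1, 3, 8, 9}  B2 = {0, 3, 8, 9}  B3 = {1, 2, 3, 8}  B4 = {1, 2, 5, 8}  B5 = {2, 5, 6, 8}  B6 = {1, 3, 7, 8}  B7 = {2, 4, 6, 8}
Tree: B1–B2, B1–B3, B3–B4, B4–B5, B3–B6, B5–B7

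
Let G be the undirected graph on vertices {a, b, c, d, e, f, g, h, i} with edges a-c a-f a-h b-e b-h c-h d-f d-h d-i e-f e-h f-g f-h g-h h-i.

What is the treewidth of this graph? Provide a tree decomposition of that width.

Every bag has size at most 3, so the width is 3 − 1 = 2 and tw(G) ≤ 2. On the other hand G contains the 3-clique {a, c, h}. A clique must lie in a single bag of any decomposition, so no decomposition can have width below 2. Therefore the treewidth is 2.

Treewidth 2.
One such decomposition:
Bags: B1 = {a, f, h}  B2 = {e, f, h}  B3 = {b, e, h}  B4 = {d, f, h}  B5 = {a, c, h}  B6 = {f, g, h}  B7 = {d, h, i}
Tree: B1–B2, B2–B3, B1–B4, B1–B5, B4–B6, B4–B7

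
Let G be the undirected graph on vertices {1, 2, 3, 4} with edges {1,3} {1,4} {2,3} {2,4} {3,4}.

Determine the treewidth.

2

A width-2 tree decomposition is:
Bags: B1 = {2, 3, 4}  B2 = {1, 3, 4}
Tree: B1–B2
The largest bag has 3 vertices, giving width 2; this decomposition certifies tw(G) ≤ 2. Conversely, {1, 3, 4} is a clique of size 3, and the vertices of any clique must share a bag in every tree decomposition; so some bag has ≥ 3 vertices and tw(G) ≥ 2. Hence tw(G) = 2 exactly.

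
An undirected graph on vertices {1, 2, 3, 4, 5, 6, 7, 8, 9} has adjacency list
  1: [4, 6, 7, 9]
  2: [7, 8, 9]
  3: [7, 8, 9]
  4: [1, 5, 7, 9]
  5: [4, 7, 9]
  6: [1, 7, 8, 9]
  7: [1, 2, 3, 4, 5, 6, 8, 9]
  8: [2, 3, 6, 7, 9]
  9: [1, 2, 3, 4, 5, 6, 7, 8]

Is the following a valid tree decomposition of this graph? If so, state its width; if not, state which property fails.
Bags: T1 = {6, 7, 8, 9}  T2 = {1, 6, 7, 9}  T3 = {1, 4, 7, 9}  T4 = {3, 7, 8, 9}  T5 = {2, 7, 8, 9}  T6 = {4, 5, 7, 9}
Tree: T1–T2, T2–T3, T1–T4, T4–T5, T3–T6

Yes; width 3.

Vertex coverage: the bags together contain {1, 2, 3, 4, 5, 6, 7, 8, 9}, the full vertex set. Edge coverage: each edge of G has both endpoints in at least one bag. Running intersection: for every vertex, the bags containing it form a connected subtree. All three properties hold, so this is a valid tree decomposition of width max|bag| − 1 = 3, and hence tw(G) ≤ 3.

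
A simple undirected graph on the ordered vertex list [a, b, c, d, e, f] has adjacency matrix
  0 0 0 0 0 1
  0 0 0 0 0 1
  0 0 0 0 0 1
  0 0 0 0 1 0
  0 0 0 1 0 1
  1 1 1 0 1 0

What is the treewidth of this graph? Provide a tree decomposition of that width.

The largest bag has 2 vertices, giving width 1; this decomposition certifies tw(G) ≤ 1. G has an edge, so its treewidth is at least 1. Combining the bounds, tw(G) = 1.

Treewidth 1.
One optimal decomposition is:
Bags: B1 = {e, f}  B2 = {a, f}  B3 = {c, f}  B4 = {d, e}  B5 = {b, f}
Tree: B1–B2, B2–B3, B1–B4, B2–B5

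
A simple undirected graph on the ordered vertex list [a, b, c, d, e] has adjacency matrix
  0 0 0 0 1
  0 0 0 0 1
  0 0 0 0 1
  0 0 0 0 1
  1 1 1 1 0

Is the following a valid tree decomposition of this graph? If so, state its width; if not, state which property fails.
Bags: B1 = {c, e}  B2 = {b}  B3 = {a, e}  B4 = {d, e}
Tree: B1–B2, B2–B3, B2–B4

A tree decomposition must satisfy three properties: every vertex lies in some bag; for every edge, both endpoints lie together in some bag; and for every vertex, the bags containing it form a connected subtree. Here edge (e,b) lies in no bag, so the decomposition is invalid.

No — edge (e,b) lies in no bag.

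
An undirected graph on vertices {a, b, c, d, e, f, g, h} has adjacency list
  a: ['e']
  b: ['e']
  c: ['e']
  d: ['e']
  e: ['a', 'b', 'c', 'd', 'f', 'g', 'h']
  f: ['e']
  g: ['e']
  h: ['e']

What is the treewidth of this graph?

A width-1 tree decomposition is:
Bags: B1 = {e, h}  B2 = {b, e}  B3 = {a, e}  B4 = {e, f}  B5 = {d, e}  B6 = {e, g}  B7 = {c, e}
Tree: B1–B2, B1–B3, B2–B4, B1–B5, B1–B6, B5–B7
Every bag has size at most 2, so the width is 2 − 1 = 1 and tw(G) ≤ 1. G has an edge, so its treewidth is at least 1. Therefore the treewidth is 1.

1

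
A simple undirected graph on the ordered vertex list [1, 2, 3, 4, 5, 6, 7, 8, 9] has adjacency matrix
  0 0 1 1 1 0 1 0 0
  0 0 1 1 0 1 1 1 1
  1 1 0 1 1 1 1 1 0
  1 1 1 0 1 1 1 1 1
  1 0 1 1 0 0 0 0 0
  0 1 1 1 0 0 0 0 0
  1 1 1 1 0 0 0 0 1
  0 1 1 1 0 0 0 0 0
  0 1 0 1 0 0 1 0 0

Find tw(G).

A width-3 tree decomposition is:
Bags: B1 = {1, 3, 4, 7}  B2 = {2, 3, 4, 7}  B3 = {1, 3, 4, 5}  B4 = {2, 3, 4, 6}  B5 = {2, 4, 7, 9}  B6 = {2, 3, 4, 8}
Tree: B1–B2, B1–B3, B2–B4, B2–B5, B2–B6
Each bag holds 4 vertices, so the decomposition has width 3, which upper-bounds the treewidth. On the other hand G contains the 4-clique {2, 4, 7, 9}. A clique must lie in a single bag of any decomposition, so no decomposition can have width below 3. The upper and lower bounds meet at 3, so that is the treewidth.

3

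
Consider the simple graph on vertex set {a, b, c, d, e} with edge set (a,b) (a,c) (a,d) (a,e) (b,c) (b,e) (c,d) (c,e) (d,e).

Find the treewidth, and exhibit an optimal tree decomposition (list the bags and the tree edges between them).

Treewidth 3.
One optimal decomposition is:
Bags: B1 = {a, b, c, e}  B2 = {a, c, d, e}
Tree: B1–B2

The largest bag has 4 vertices, giving width 3; this decomposition certifies tw(G) ≤ 3. Conversely, {a, c, d, e} is a clique of size 4, and the vertices of any clique must share a bag in every tree decomposition; so some bag has ≥ 4 vertices and tw(G) ≥ 3. Hence tw(G) = 3 exactly.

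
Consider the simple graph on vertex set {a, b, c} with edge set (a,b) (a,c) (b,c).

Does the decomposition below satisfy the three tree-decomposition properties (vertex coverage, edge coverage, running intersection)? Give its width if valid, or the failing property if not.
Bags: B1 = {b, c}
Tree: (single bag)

No — vertex a appears in no bag.

A tree decomposition must satisfy three properties: every vertex lies in some bag; for every edge, both endpoints lie together in some bag; and for every vertex, the bags containing it form a connected subtree. Here vertex a appears in no bag, so the decomposition is invalid.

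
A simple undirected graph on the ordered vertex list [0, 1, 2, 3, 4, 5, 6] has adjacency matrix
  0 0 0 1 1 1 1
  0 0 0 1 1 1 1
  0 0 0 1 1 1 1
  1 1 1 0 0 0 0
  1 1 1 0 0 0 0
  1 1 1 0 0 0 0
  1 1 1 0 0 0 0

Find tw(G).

A width-3 tree decomposition is:
Bags: B1 = {0, 1, 2, 5}  B2 = {0, 1, 2, 3}  B3 = {0, 1, 2, 4}  B4 = {0, 1, 2, 6}
Tree: B1–B2, B2–B3, B3–B4
Each bag holds 4 vertices, so the decomposition has width 3, which upper-bounds the treewidth. For the lower bound: the 4 vertex sets {0,5}, {2,3}, {1}, {4} are disjoint, each induces a connected subgraph, and every pair is joined by at least one edge of G. Contracting each set to a single vertex therefore yields K_{4} as a minor, and since treewidth is minor-monotone, tw(G) ≥ tw(K_{4}) = 3. Hence tw(G) = 3 exactly.

3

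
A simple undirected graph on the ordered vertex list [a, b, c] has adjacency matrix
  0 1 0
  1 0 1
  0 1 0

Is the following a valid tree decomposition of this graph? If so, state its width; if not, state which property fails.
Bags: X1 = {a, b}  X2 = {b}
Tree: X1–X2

A tree decomposition must satisfy three properties: every vertex lies in some bag; for every edge, both endpoints lie together in some bag; and for every vertex, the bags containing it form a connected subtree. Here vertex c appears in no bag, so the decomposition is invalid.

No — vertex c appears in no bag.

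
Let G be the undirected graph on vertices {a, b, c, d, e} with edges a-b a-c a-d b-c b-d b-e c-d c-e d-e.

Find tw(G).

3

A width-3 tree decomposition is:
Bags: B1 = {a, b, c, d}  B2 = {b, c, d, e}
Tree: B1–B2
The largest bag has 4 vertices, giving width 3; this decomposition certifies tw(G) ≤ 3. For the lower bound, the 4 vertices {b, c, d, e} are pairwise adjacent, and any tree decomposition puts a clique entirely inside one bag — forcing width ≥ 3. Combining the bounds, tw(G) = 3.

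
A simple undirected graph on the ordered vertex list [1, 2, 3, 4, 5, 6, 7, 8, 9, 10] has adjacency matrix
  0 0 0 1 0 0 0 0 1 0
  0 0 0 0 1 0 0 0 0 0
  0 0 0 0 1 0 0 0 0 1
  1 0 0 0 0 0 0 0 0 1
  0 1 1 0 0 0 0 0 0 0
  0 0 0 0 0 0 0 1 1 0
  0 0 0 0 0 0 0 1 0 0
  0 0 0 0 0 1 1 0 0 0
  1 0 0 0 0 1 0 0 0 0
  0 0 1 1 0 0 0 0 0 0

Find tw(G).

1

A width-1 tree decomposition is:
Bags: B1 = {7, 8}  B2 = {6, 8}  B3 = {6, 9}  B4 = {1, 9}  B5 = {1, 4}  B6 = {4, 10}  B7 = {3, 10}  B8 = {3, 5}  B9 = {2, 5}
Tree: B1–B2, B2–B3, B3–B4, B4–B5, B5–B6, B6–B7, B7–B8, B8–B9
Each bag holds 2 vertices, so the decomposition has width 1, which upper-bounds the treewidth. G has an edge, so its treewidth is at least 1. Therefore the treewidth is 1.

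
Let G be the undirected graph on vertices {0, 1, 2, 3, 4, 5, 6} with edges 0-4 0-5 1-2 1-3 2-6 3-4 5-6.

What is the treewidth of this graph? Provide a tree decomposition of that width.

Treewidth 2.
Bags: B1 = {0, 5, 6}  B2 = {0, 4, 6}  B3 = {3, 4, 6}  B4 = {1, 3, 6}  B5 = {1, 2, 6}
Tree: B1–B2, B2–B3, B3–B4, B4–B5

Each bag holds 3 vertices, so the decomposition has width 2, which upper-bounds the treewidth. The edges 6–5–0–4–3–1–2–6 form a cycle, so G is not a tree and its treewidth is at least 2. Hence tw(G) = 2 exactly.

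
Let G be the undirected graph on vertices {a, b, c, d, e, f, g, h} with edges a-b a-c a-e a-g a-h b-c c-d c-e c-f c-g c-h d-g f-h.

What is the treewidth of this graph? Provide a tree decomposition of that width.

Treewidth 2.
One such decomposition:
Bags: B1 = {a, c, e}  B2 = {a, c, g}  B3 = {a, b, c}  B4 = {a, c, h}  B5 = {c, f, h}  B6 = {c, d, g}
Tree: B1–B2, B2–B3, B1–B4, B4–B5, B2–B6

Each bag holds 3 vertices, so the decomposition has width 2, which upper-bounds the treewidth. For the lower bound, the 3 vertices {c, d, g} are pairwise adjacent, and any tree decomposition puts a clique entirely inside one bag — forcing width ≥ 2. Combining the bounds, tw(G) = 2.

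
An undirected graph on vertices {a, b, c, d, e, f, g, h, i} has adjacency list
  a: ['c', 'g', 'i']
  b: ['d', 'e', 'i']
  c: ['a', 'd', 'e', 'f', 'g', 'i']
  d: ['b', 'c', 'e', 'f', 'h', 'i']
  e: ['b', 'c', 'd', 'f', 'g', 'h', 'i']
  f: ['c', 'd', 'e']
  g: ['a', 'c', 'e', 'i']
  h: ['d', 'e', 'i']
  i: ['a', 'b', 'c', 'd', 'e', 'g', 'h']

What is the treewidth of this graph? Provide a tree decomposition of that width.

Each bag holds 4 vertices, so the decomposition has width 3, which upper-bounds the treewidth. For the lower bound, the 4 vertices {c, d, e, f} are pairwise adjacent, and any tree decomposition puts a clique entirely inside one bag — forcing width ≥ 3. Hence tw(G) = 3 exactly.

Treewidth 3.
One such decomposition:
Bags: B1 = {c, e, g, i}  B2 = {c, d, e, i}  B3 = {b, d, e, i}  B4 = {c, d, e, f}  B5 = {d, e, h, i}  B6 = {a, c, g, i}
Tree: B1–B2, B2–B3, B2–B4, B2–B5, B1–B6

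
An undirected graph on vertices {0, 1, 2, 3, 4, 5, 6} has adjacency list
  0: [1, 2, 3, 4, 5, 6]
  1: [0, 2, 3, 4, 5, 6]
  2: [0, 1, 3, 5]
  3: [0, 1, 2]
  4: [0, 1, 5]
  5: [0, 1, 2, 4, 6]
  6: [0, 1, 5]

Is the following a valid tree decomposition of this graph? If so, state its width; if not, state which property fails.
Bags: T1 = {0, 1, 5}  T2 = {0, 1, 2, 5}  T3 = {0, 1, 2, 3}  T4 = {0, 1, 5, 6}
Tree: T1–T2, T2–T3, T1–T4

A tree decomposition must satisfy three properties: every vertex lies in some bag; for every edge, both endpoints lie together in some bag; and for every vertex, the bags containing it form a connected subtree. Here vertex 4 appears in no bag, so the decomposition is invalid.

No — vertex 4 appears in no bag.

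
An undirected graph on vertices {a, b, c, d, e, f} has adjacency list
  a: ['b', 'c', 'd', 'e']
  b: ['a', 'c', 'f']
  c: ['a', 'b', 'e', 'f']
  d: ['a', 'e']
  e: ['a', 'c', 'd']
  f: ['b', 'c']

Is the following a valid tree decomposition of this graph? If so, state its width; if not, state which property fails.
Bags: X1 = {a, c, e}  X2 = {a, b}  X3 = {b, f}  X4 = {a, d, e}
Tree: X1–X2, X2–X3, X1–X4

A tree decomposition must satisfy three properties: every vertex lies in some bag; for every edge, both endpoints lie together in some bag; and for every vertex, the bags containing it form a connected subtree. Here edge (c,b) lies in no bag, so the decomposition is invalid.

No — edge (c,b) lies in no bag.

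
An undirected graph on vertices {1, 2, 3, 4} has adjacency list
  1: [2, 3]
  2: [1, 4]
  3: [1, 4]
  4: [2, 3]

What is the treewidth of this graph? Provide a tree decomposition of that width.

Treewidth 2.
One optimal decomposition is:
Bags: B1 = {2, 3, 4}  B2 = {1, 2, 3}
Tree: B1–B2

The largest bag has 3 vertices, giving width 2; this decomposition certifies tw(G) ≤ 2. Since 2–4–3–1–2 is a cycle in G, G is not acyclic. Forests are exactly the graphs of treewidth ≤ 1, so tw(G) ≥ 2. The upper and lower bounds meet at 2, so that is the treewidth.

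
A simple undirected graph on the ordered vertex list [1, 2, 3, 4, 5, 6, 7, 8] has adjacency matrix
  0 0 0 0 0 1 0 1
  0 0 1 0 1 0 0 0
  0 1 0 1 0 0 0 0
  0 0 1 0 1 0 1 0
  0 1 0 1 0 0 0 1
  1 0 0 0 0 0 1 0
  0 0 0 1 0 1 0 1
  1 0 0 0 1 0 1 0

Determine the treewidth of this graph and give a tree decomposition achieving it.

Every bag has size at most 3, so the width is 3 − 1 = 2 and tw(G) ≤ 2. Since 1–6–7–8–1 is a cycle in G, G is not acyclic. Forests are exactly the graphs of treewidth ≤ 1, so tw(G) ≥ 2. The upper and lower bounds meet at 2, so that is the treewidth.

Treewidth 2.
One such decomposition:
Bags: B1 = {1, 6, 8}  B2 = {6, 7, 8}  B3 = {5, 7, 8}  B4 = {4, 5, 7}  B5 = {2, 4, 5}  B6 = {2, 3, 4}
Tree: B1–B2, B2–B3, B3–B4, B4–B5, B5–B6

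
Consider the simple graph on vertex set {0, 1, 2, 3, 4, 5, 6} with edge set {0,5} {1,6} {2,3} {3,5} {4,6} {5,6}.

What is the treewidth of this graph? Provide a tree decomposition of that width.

Treewidth 1.
One such decomposition:
Bags: B1 = {5, 6}  B2 = {3, 5}  B3 = {2, 3}  B4 = {4, 6}  B5 = {0, 5}  B6 = {1, 6}
Tree: B1–B2, B2–B3, B1–B4, B2–B5, B4–B6

The largest bag has 2 vertices, giving width 1; this decomposition certifies tw(G) ≤ 1. Any graph with an edge has treewidth ≥ 1, and G has the edge 6–5. The upper and lower bounds meet at 1, so that is the treewidth.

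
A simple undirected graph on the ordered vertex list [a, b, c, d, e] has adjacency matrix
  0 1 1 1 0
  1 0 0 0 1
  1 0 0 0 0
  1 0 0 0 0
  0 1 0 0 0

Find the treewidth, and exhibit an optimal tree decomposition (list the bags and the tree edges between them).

Treewidth 1.
One such decomposition:
Bags: B1 = {a, d}  B2 = {a, b}  B3 = {b, e}  B4 = {a, c}
Tree: B1–B2, B2–B3, B1–B4

Every bag has size at most 2, so the width is 2 − 1 = 1 and tw(G) ≤ 1. Any graph with an edge has treewidth ≥ 1, and G has the edge a–d. Combining the bounds, tw(G) = 1.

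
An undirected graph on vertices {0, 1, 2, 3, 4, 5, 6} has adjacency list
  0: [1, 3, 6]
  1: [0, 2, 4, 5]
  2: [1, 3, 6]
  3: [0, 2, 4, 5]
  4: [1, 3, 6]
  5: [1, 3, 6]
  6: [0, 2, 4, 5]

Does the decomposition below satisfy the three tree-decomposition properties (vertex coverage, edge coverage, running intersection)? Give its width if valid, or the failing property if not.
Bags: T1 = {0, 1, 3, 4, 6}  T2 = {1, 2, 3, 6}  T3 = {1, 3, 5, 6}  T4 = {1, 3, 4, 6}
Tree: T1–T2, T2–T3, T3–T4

A tree decomposition must satisfy three properties: every vertex lies in some bag; for every edge, both endpoints lie together in some bag; and for every vertex, the bags containing it form a connected subtree. Here bags containing vertex 4 are not connected in the tree, so the decomposition is invalid.

No — bags containing vertex 4 are not connected in the tree.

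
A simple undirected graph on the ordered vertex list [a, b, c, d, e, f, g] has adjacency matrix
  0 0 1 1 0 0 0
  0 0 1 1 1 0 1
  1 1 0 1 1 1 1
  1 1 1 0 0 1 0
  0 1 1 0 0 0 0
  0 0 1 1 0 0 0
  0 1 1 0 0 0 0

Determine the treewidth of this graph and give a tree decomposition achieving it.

Treewidth 2.
Bags: B1 = {b, c, g}  B2 = {b, c, d}  B3 = {b, c, e}  B4 = {a, c, d}  B5 = {c, d, f}
Tree: B1–B2, B1–B3, B2–B4, B2–B5

Every bag has size at most 3, so the width is 3 − 1 = 2 and tw(G) ≤ 2. For the lower bound, the 3 vertices {c, d, f} are pairwise adjacent, and any tree decomposition puts a clique entirely inside one bag — forcing width ≥ 2. The upper and lower bounds meet at 2, so that is the treewidth.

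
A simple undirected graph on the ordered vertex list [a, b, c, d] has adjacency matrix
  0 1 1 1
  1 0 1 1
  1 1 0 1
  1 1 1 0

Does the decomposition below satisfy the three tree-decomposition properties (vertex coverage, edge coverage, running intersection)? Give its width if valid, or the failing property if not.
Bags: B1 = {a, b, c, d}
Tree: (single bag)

Yes; width 3.

Vertex coverage: the bags together contain {a, b, c, d}, the full vertex set. Edge coverage: each edge of G has both endpoints in at least one bag. Running intersection: for every vertex, the bags containing it form a connected subtree. All three properties hold, so this is a valid tree decomposition of width max|bag| − 1 = 3, and hence tw(G) ≤ 3.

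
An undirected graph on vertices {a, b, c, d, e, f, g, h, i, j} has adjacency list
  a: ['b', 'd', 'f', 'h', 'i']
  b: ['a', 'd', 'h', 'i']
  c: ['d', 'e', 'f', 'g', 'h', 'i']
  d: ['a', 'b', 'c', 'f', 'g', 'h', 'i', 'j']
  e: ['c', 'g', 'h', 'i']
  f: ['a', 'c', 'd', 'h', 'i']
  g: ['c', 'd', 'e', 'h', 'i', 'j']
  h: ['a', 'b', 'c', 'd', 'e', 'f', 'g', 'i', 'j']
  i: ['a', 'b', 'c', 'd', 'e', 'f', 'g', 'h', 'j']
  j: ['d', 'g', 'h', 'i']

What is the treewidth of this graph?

A width-4 tree decomposition is:
Bags: B1 = {c, d, g, h, i}  B2 = {d, g, h, i, j}  B3 = {c, d, f, h, i}  B4 = {a, d, f, h, i}  B5 = {c, e, g, h, i}  B6 = {a, b, d, h, i}
Tree: B1–B2, B1–B3, B3–B4, B1–B5, B4–B6
The largest bag has 5 vertices, giving width 4; this decomposition certifies tw(G) ≤ 4. For the lower bound, the 5 vertices {d, g, h, i, j} are pairwise adjacent, and any tree decomposition puts a clique entirely inside one bag — forcing width ≥ 4. Hence tw(G) = 4 exactly.

4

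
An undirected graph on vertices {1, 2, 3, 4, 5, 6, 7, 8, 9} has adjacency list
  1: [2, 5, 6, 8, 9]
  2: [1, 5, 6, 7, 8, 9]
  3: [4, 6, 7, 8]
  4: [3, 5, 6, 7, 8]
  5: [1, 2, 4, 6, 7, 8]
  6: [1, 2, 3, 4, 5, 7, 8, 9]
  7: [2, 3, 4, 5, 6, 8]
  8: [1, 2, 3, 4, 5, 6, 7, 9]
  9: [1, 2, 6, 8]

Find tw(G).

A width-4 tree decomposition is:
Bags: B1 = {4, 5, 6, 7, 8}  B2 = {3, 4, 6, 7, 8}  B3 = {2, 5, 6, 7, 8}  B4 = {1, 2, 5, 6, 8}  B5 = {1, 2, 6, 8, 9}
Tree: B1–B2, B1–B3, B3–B4, B4–B5
Every bag has size at most 5, so the width is 5 − 1 = 4 and tw(G) ≤ 4. Conversely, {1, 2, 6, 8, 9} is a clique of size 5, and the vertices of any clique must share a bag in every tree decomposition; so some bag has ≥ 5 vertices and tw(G) ≥ 4. The upper and lower bounds meet at 4, so that is the treewidth.

4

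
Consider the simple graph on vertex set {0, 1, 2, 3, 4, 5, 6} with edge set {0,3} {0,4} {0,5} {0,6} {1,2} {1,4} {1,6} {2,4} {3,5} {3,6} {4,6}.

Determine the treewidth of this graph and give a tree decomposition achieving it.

Treewidth 2.
One optimal decomposition is:
Bags: B1 = {0, 3, 6}  B2 = {0, 4, 6}  B3 = {1, 4, 6}  B4 = {1, 2, 4}  B5 = {0, 3, 5}
Tree: B1–B2, B2–B3, B3–B4, B1–B5

The largest bag has 3 vertices, giving width 2; this decomposition certifies tw(G) ≤ 2. For the lower bound, the 3 vertices {0, 3, 5} are pairwise adjacent, and any tree decomposition puts a clique entirely inside one bag — forcing width ≥ 2. Hence tw(G) = 2 exactly.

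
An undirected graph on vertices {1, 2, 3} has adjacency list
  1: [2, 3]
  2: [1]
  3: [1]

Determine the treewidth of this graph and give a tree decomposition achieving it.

The largest bag has 2 vertices, giving width 1; this decomposition certifies tw(G) ≤ 1. Since G has at least one edge (e.g. 1–3), it is not an edgeless graph, so tw(G) ≥ 1. The upper and lower bounds meet at 1, so that is the treewidth.

Treewidth 1.
One optimal decomposition is:
Bags: B1 = {1, 3}  B2 = {1, 2}
Tree: B1–B2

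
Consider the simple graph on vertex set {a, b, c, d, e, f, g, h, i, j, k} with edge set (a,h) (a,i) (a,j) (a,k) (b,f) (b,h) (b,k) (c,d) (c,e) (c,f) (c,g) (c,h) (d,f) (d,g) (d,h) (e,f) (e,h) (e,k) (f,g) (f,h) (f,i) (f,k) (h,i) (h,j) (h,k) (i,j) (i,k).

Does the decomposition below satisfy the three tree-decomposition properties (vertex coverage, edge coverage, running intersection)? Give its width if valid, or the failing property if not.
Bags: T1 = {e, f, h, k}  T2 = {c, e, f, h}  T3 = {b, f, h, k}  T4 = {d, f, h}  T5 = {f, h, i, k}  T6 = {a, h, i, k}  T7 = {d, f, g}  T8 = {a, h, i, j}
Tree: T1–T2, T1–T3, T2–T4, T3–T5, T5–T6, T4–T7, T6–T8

No — edge (c,d) lies in no bag.

A tree decomposition must satisfy three properties: every vertex lies in some bag; for every edge, both endpoints lie together in some bag; and for every vertex, the bags containing it form a connected subtree. Here edge (c,d) lies in no bag, so the decomposition is invalid.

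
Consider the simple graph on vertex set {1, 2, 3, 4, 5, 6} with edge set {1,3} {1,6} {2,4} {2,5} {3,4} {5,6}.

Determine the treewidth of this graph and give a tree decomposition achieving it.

Every bag has size at most 3, so the width is 3 − 1 = 2 and tw(G) ≤ 2. For the lower bound, G contains the cycle 3–1–6–5–2–4–3, so G is not a forest; only forests have treewidth ≤ 1, hence tw(G) ≥ 2. Hence tw(G) = 2 exactly.

Treewidth 2.
One optimal decomposition is:
Bags: B1 = {1, 3, 6}  B2 = {3, 5, 6}  B3 = {2, 3, 5}  B4 = {2, 3, 4}
Tree: B1–B2, B2–B3, B3–B4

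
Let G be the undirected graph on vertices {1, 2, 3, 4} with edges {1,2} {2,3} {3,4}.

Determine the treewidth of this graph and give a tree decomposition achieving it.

Every bag has size at most 2, so the width is 2 − 1 = 1 and tw(G) ≤ 1. Any graph with an edge has treewidth ≥ 1, and G has the edge 1–2. Combining the bounds, tw(G) = 1.

Treewidth 1.
One such decomposition:
Bags: B1 = {1, 2}  B2 = {2, 3}  B3 = {3, 4}
Tree: B1–B2, B2–B3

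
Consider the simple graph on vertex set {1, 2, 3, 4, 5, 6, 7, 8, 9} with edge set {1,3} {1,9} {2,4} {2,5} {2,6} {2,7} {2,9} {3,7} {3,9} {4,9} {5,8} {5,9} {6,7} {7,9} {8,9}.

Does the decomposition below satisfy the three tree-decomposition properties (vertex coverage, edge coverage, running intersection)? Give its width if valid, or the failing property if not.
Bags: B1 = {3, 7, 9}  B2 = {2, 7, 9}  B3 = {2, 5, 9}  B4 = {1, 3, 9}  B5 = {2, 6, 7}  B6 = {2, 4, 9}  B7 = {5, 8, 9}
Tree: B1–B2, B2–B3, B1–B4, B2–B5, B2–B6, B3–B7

Every vertex of G appears in some bag (union = {1, 2, 3, 4, 5, 6, 7, 8, 9}); every edge is covered by a bag; and for each vertex v the set of bags containing v is connected in the bag tree. The decomposition is therefore valid. The largest bag has 3 vertices, so the width is 2.

Yes; width 2.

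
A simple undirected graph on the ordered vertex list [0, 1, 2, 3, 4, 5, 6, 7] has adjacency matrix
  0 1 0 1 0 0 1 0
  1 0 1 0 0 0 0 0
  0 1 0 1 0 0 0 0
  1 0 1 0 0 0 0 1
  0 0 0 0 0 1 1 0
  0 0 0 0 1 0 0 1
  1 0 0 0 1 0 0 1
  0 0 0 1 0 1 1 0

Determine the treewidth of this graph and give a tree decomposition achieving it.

The largest bag has 3 vertices, giving width 2; this decomposition certifies tw(G) ≤ 2. Since 2–1–0–3–2 is a cycle in G, G is not acyclic. Forests are exactly the graphs of treewidth ≤ 1, so tw(G) ≥ 2. Therefore the treewidth is 2.

Treewidth 2.
One such decomposition:
Bags: B1 = {1, 2, 3}  B2 = {0, 1, 3}  B3 = {0, 3, 7}  B4 = {0, 6, 7}  B5 = {5, 6, 7}  B6 = {4, 5, 6}
Tree: B1–B2, B2–B3, B3–B4, B4–B5, B5–B6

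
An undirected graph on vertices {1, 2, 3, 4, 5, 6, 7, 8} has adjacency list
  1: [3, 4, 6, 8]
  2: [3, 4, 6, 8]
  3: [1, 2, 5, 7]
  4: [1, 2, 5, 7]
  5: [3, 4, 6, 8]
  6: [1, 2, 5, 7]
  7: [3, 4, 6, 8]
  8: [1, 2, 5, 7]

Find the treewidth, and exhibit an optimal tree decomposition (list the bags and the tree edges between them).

The largest bag has 5 vertices, giving width 4; this decomposition certifies tw(G) ≤ 4. For the lower bound: the 5 vertex sets {4,5}, {1,3}, {2,8}, {6}, {7} are disjoint, each induces a connected subgraph, and every pair is joined by at least one edge of G. Contracting each set to a single vertex therefore yields K_{5} as a minor, and since treewidth is minor-monotone, tw(G) ≥ tw(K_{5}) = 4. Therefore the treewidth is 4.

Treewidth 4.
One such decomposition:
Bags: B1 = {3, 4, 5, 6, 8}  B2 = {1, 3, 4, 6, 8}  B3 = {2, 3, 4, 6, 8}  B4 = {3, 4, 6, 7, 8}
Tree: B1–B2, B2–B3, B3–B4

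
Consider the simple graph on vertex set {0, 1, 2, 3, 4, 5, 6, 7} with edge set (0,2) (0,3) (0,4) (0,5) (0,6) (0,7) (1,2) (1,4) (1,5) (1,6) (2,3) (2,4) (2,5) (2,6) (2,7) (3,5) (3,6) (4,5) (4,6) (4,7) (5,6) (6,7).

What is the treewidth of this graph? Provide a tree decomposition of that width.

Each bag holds 5 vertices, so the decomposition has width 4, which upper-bounds the treewidth. For the lower bound, the 5 vertices {0, 2, 3, 5, 6} are pairwise adjacent, and any tree decomposition puts a clique entirely inside one bag — forcing width ≥ 4. Hence tw(G) = 4 exactly.

Treewidth 4.
Bags: B1 = {0, 2, 4, 5, 6}  B2 = {0, 2, 3, 5, 6}  B3 = {1, 2, 4, 5, 6}  B4 = {0, 2, 4, 6, 7}
Tree: B1–B2, B1–B3, B1–B4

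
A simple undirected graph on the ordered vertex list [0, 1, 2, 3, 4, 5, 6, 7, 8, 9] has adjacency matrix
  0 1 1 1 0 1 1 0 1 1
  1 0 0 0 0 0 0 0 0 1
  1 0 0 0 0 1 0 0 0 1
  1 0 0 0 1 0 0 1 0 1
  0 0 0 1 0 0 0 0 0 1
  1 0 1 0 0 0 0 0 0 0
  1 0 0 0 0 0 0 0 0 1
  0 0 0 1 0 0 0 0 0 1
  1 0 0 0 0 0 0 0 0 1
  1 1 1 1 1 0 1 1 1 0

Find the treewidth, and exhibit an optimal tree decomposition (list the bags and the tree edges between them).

Treewidth 2.
Bags: B1 = {0, 8, 9}  B2 = {0, 1, 9}  B3 = {0, 2, 9}  B4 = {0, 6, 9}  B5 = {0, 3, 9}  B6 = {3, 4, 9}  B7 = {0, 2, 5}  B8 = {3, 7, 9}
Tree: B1–B2, B2–B3, B2–B4, B1–B5, B5–B6, B3–B7, B6–B8

Each bag holds 3 vertices, so the decomposition has width 2, which upper-bounds the treewidth. For the lower bound, the 3 vertices {0, 1, 9} are pairwise adjacent, and any tree decomposition puts a clique entirely inside one bag — forcing width ≥ 2. Combining the bounds, tw(G) = 2.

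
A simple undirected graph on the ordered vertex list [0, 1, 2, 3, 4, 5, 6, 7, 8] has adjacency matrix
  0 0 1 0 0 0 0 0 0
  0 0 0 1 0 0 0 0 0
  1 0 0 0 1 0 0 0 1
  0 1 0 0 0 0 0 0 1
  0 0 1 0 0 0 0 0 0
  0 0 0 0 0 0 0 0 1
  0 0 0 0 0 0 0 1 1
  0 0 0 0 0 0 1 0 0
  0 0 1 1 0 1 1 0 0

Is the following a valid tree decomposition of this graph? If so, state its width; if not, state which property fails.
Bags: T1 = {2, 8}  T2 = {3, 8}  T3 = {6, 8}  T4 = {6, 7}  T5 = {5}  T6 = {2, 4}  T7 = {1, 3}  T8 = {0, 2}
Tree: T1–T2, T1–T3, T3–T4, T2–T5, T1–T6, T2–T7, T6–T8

A tree decomposition must satisfy three properties: every vertex lies in some bag; for every edge, both endpoints lie together in some bag; and for every vertex, the bags containing it form a connected subtree. Here edge (8,5) lies in no bag, so the decomposition is invalid.

No — edge (8,5) lies in no bag.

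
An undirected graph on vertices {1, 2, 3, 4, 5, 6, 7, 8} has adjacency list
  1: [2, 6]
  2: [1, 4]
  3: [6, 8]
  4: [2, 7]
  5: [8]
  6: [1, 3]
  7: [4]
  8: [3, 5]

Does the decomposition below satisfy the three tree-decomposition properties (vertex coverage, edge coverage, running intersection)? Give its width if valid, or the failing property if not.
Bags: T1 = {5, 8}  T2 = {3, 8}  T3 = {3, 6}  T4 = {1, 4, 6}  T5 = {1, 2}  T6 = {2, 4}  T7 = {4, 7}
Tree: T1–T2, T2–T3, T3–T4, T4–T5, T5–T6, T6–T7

A tree decomposition must satisfy three properties: every vertex lies in some bag; for every edge, both endpoints lie together in some bag; and for every vertex, the bags containing it form a connected subtree. Here bags containing vertex 4 are not connected in the tree, so the decomposition is invalid.

No — bags containing vertex 4 are not connected in the tree.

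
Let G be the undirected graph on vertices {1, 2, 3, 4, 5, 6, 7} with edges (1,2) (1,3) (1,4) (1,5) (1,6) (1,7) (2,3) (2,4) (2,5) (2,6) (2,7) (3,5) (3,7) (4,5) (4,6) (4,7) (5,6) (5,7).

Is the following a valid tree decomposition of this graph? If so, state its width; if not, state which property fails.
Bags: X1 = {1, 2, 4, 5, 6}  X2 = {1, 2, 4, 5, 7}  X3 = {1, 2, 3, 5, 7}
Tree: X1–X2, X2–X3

Every vertex of G appears in some bag (union = {1, 2, 3, 4, 5, 6, 7}); every edge is covered by a bag; and for each vertex v the set of bags containing v is connected in the bag tree. The decomposition is therefore valid. The largest bag has 5 vertices, so the width is 4.

Yes; width 4.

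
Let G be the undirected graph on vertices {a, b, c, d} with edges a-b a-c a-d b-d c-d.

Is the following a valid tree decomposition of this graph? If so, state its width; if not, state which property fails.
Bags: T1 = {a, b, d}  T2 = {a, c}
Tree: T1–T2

A tree decomposition must satisfy three properties: every vertex lies in some bag; for every edge, both endpoints lie together in some bag; and for every vertex, the bags containing it form a connected subtree. Here edge (d,c) lies in no bag, so the decomposition is invalid.

No — edge (d,c) lies in no bag.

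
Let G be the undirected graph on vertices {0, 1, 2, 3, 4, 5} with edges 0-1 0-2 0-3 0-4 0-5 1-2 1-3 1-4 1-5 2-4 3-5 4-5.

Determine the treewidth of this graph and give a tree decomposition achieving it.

Treewidth 3.
One such decomposition:
Bags: B1 = {0, 1, 2, 4}  B2 = {0, 1, 4, 5}  B3 = {0, 1, 3, 5}
Tree: B1–B2, B2–B3

The largest bag has 4 vertices, giving width 3; this decomposition certifies tw(G) ≤ 3. Conversely, {0, 1, 3, 5} is a clique of size 4, and the vertices of any clique must share a bag in every tree decomposition; so some bag has ≥ 4 vertices and tw(G) ≥ 3. The upper and lower bounds meet at 3, so that is the treewidth.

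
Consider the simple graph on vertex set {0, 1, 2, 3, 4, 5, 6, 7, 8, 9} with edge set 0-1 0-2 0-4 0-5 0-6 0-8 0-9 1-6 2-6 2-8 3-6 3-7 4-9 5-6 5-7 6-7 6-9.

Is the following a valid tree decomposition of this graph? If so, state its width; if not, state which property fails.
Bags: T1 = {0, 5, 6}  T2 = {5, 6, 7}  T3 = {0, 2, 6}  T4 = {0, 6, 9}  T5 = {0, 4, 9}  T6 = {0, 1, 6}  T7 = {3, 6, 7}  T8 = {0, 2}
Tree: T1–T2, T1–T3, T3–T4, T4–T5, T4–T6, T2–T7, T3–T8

A tree decomposition must satisfy three properties: every vertex lies in some bag; for every edge, both endpoints lie together in some bag; and for every vertex, the bags containing it form a connected subtree. Here vertex 8 appears in no bag, so the decomposition is invalid.

No — vertex 8 appears in no bag.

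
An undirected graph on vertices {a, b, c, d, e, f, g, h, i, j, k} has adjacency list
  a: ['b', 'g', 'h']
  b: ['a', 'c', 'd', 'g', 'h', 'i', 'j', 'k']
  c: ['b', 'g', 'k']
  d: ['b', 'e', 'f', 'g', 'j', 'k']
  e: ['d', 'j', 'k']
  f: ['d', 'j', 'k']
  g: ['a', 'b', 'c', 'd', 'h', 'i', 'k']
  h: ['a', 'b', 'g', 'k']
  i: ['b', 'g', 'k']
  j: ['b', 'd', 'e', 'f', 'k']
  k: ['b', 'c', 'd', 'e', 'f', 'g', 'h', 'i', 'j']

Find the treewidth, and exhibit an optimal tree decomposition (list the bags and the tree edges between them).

Each bag holds 4 vertices, so the decomposition has width 3, which upper-bounds the treewidth. Conversely, {a, b, g, h} is a clique of size 4, and the vertices of any clique must share a bag in every tree decomposition; so some bag has ≥ 4 vertices and tw(G) ≥ 3. Therefore the treewidth is 3.

Treewidth 3.
One such decomposition:
Bags: B1 = {b, d, j, k}  B2 = {d, f, j, k}  B3 = {b, d, g, k}  B4 = {b, c, g, k}  B5 = {b, g, h, k}  B6 = {a, b, g, h}  B7 = {d, e, j, k}  B8 = {b, g, i, k}
Tree: B1–B2, B1–B3, B3–B4, B3–B5, B5–B6, B1–B7, B3–B8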